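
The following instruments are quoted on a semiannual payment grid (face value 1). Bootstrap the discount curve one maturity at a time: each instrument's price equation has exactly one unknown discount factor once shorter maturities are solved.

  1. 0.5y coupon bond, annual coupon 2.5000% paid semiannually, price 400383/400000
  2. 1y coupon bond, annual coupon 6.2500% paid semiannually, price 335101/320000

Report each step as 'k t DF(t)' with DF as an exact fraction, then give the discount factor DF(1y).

step 1 [0.5y] bond c/2=1/80: DF=(400383/400000 − 1/80·(0))/(1+1/80) = 4943/5000 ≈ 0.988600
step 2 [1y] bond c/2=1/32: DF=(335101/320000 − 1/32·(0.988600))/(1+1/32) = 1971/2000 ≈ 0.985500

1 1/2 4943/5000
2 1 1971/2000
DF(1y) = 1971/2000 ≈ 0.985500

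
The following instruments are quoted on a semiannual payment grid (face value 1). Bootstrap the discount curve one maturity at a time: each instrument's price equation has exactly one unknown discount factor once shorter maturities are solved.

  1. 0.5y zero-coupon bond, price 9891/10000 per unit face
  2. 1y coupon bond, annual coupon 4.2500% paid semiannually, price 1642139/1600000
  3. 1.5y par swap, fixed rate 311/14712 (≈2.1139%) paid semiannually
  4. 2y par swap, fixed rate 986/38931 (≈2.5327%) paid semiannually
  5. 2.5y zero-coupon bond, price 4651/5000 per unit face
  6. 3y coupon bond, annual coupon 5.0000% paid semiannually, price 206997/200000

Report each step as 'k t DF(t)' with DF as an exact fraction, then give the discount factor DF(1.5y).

step 1 [0.5y] zero: DF = P = 9891/10000 ≈ 0.989100
step 2 [1y] bond c/2=17/800: DF=(1642139/1600000 − 17/800·(0.989100))/(1+17/800) = 2461/2500 ≈ 0.984400
step 3 [1.5y] swap r/2=311/29424: DF=(1 − 311/29424·(0.989100+0.984400))/(1+311/29424) = 9689/10000 ≈ 0.968900
step 4 [2y] swap r/2=493/38931: DF=(1 − 493/38931·(0.989100+0.984400+0.968900))/(1+493/38931) = 9507/10000 ≈ 0.950700
step 5 [2.5y] zero: DF = P = 4651/5000 ≈ 0.930200
step 6 [3y] bond c/2=1/40: DF=(206997/200000 − 1/40·(0.989100+0.984400+0.968900+0.950700+0.930200))/(1+1/40) = 8921/10000 ≈ 0.892100

1 1/2 9891/10000
2 1 2461/2500
3 3/2 9689/10000
4 2 9507/10000
5 5/2 4651/5000
6 3 8921/10000
DF(1.5y) = 9689/10000 ≈ 0.968900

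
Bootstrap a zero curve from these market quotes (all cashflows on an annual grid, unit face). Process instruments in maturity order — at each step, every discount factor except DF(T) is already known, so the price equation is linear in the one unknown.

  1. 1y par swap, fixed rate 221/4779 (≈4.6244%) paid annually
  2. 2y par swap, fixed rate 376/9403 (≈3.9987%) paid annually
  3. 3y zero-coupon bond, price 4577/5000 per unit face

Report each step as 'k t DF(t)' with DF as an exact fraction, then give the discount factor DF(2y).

1 1 4779/5000
2 2 578/625
3 3 4577/5000
DF(2y) = 578/625 ≈ 0.924800

step 1 [1y] swap r/1=221/4779: DF=(1 − 221/4779·(0))/(1+221/4779) = 4779/5000 ≈ 0.955800
step 2 [2y] swap r/1=376/9403: DF=(1 − 376/9403·(0.955800))/(1+376/9403) = 578/625 ≈ 0.924800
step 3 [3y] zero: DF = P = 4577/5000 ≈ 0.915400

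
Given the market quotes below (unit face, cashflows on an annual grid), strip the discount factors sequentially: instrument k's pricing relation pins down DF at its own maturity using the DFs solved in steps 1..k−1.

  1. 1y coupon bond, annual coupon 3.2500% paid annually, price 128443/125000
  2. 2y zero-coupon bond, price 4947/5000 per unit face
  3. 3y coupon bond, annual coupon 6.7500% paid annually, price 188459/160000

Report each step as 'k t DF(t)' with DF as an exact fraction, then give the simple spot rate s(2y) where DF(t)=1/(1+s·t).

step 1 [1y] bond c/1=13/400: DF=(128443/125000 − 13/400·(0))/(1+13/400) = 622/625 ≈ 0.995200
step 2 [2y] zero: DF = P = 4947/5000 ≈ 0.989400
step 3 [3y] bond c/1=27/400: DF=(188459/160000 − 27/400·(0.995200+0.989400))/(1+27/400) = 9779/10000 ≈ 0.977900

1 1 622/625
2 2 4947/5000
3 3 9779/10000
s(2y) = (1/(4947/5000) − 1)/(2) = 53/9894 ≈ 0.5357%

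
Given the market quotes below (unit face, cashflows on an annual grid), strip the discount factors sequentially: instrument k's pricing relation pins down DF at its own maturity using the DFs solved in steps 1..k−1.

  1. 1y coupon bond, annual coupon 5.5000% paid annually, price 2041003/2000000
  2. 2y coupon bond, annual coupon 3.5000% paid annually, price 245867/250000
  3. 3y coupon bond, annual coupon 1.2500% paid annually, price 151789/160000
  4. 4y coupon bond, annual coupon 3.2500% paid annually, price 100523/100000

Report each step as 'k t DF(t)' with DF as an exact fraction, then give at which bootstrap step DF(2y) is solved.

step 1 [1y] bond c/1=11/200: DF=(2041003/2000000 − 11/200·(0))/(1+11/200) = 9673/10000 ≈ 0.967300
step 2 [2y] bond c/1=7/200: DF=(245867/250000 − 7/200·(0.967300))/(1+7/200) = 367/400 ≈ 0.917500
step 3 [3y] bond c/1=1/80: DF=(151789/160000 − 1/80·(0.967300+0.917500))/(1+1/80) = 9137/10000 ≈ 0.913700
step 4 [4y] bond c/1=13/400: DF=(100523/100000 − 13/400·(0.967300+0.917500+0.913700))/(1+13/400) = 1771/2000 ≈ 0.885500

1 1 9673/10000
2 2 367/400
3 3 9137/10000
4 4 1771/2000
DF(2y) is solved at step 2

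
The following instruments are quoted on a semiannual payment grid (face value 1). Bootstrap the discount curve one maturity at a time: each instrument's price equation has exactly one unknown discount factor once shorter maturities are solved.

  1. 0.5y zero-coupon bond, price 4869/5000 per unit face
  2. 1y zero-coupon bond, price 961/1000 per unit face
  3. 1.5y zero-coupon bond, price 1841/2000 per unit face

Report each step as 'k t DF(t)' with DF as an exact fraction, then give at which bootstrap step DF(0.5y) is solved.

step 1 [0.5y] zero: DF = P = 4869/5000 ≈ 0.973800
step 2 [1y] zero: DF = P = 961/1000 ≈ 0.961000
step 3 [1.5y] zero: DF = P = 1841/2000 ≈ 0.920500

1 1/2 4869/5000
2 1 961/1000
3 3/2 1841/2000
DF(0.5y) is solved at step 1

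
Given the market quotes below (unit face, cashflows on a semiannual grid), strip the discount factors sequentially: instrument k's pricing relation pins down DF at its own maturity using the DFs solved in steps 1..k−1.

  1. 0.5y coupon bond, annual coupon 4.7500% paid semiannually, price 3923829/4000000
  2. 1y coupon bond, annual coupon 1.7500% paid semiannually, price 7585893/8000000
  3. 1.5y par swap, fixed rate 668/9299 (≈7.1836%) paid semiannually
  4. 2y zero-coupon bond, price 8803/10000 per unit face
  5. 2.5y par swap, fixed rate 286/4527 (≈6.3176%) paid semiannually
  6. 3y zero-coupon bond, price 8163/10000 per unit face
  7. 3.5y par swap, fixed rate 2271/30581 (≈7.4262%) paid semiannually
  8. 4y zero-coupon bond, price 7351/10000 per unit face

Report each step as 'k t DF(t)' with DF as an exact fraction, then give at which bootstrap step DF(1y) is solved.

step 1 [0.5y] bond c/2=19/800: DF=(3923829/4000000 − 19/800·(0))/(1+19/800) = 4791/5000 ≈ 0.958200
step 2 [1y] bond c/2=7/800: DF=(7585893/8000000 − 7/800·(0.958200))/(1+7/800) = 9317/10000 ≈ 0.931700
step 3 [1.5y] swap r/2=334/9299: DF=(1 − 334/9299·(0.958200+0.931700))/(1+334/9299) = 4499/5000 ≈ 0.899800
step 4 [2y] zero: DF = P = 8803/10000 ≈ 0.880300
step 5 [2.5y] swap r/2=143/4527: DF=(1 − 143/4527·(0.958200+0.931700+0.899800+0.880300))/(1+143/4527) = 857/1000 ≈ 0.857000
step 6 [3y] zero: DF = P = 8163/10000 ≈ 0.816300
step 7 [3.5y] swap r/2=2271/61162: DF=(1 − 2271/61162·(0.958200+0.931700+0.899800+0.880300+0.857000+0.816300))/(1+2271/61162) = 7729/10000 ≈ 0.772900
step 8 [4y] zero: DF = P = 7351/10000 ≈ 0.735100

1 1/2 4791/5000
2 1 9317/10000
3 3/2 4499/5000
4 2 8803/10000
5 5/2 857/1000
6 3 8163/10000
7 7/2 7729/10000
8 4 7351/10000
DF(1y) is solved at step 2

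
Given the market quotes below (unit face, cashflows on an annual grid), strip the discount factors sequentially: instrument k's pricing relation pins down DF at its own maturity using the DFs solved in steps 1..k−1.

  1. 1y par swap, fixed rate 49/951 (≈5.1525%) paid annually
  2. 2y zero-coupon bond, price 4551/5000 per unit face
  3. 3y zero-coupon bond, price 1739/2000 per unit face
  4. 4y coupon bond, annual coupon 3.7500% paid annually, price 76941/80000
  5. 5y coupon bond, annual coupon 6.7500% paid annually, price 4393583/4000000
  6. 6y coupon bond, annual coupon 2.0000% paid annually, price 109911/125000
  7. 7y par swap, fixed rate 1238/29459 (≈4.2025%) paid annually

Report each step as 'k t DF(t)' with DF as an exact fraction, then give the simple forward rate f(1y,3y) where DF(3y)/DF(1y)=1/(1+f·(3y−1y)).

step 1 [1y] swap r/1=49/951: DF=(1 − 49/951·(0))/(1+49/951) = 951/1000 ≈ 0.951000
step 2 [2y] zero: DF = P = 4551/5000 ≈ 0.910200
step 3 [3y] zero: DF = P = 1739/2000 ≈ 0.869500
step 4 [4y] bond c/1=3/80: DF=(76941/80000 − 3/80·(0.951000+0.910200+0.869500))/(1+3/80) = 8283/10000 ≈ 0.828300
step 5 [5y] bond c/1=27/400: DF=(4393583/4000000 − 27/400·(0.951000+0.910200+0.869500+0.828300))/(1+27/400) = 8039/10000 ≈ 0.803900
step 6 [6y] bond c/1=1/50: DF=(109911/125000 − 1/50·(0.951000+0.910200+0.869500+0.828300+0.803900))/(1+1/50) = 1553/2000 ≈ 0.776500
step 7 [7y] swap r/1=1238/29459: DF=(1 − 1238/29459·(0.951000+0.910200+0.869500+0.828300+0.803900+0.776500))/(1+1238/29459) = 1881/2500 ≈ 0.752400

1 1 951/1000
2 2 4551/5000
3 3 1739/2000
4 4 8283/10000
5 5 8039/10000
6 6 1553/2000
7 7 1881/2500
f(1y,3y) = ((951/1000)/(1739/2000) − 1)/(2) = 163/3478 ≈ 4.6866%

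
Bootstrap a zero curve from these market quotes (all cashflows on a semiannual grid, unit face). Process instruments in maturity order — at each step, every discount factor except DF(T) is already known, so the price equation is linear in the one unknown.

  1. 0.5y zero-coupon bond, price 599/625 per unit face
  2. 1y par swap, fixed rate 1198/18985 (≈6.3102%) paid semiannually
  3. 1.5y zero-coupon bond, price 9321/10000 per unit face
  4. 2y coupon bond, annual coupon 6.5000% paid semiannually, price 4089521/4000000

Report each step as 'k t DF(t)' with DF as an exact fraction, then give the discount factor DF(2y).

1 1/2 599/625
2 1 9401/10000
3 3/2 9321/10000
4 2 9011/10000
DF(2y) = 9011/10000 ≈ 0.901100

step 1 [0.5y] zero: DF = P = 599/625 ≈ 0.958400
step 2 [1y] swap r/2=599/18985: DF=(1 − 599/18985·(0.958400))/(1+599/18985) = 9401/10000 ≈ 0.940100
step 3 [1.5y] zero: DF = P = 9321/10000 ≈ 0.932100
step 4 [2y] bond c/2=13/400: DF=(4089521/4000000 − 13/400·(0.958400+0.940100+0.932100))/(1+13/400) = 9011/10000 ≈ 0.901100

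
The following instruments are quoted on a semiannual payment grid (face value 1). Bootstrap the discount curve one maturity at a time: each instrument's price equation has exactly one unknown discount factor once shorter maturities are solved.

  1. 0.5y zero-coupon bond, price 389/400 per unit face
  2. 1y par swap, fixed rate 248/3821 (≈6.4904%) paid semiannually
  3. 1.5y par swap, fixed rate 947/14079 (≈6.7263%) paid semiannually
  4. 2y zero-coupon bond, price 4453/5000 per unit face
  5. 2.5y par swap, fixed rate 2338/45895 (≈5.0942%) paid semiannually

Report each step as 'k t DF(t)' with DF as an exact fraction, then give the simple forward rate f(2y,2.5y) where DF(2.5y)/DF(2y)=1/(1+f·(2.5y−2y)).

step 1 [0.5y] zero: DF = P = 389/400 ≈ 0.972500
step 2 [1y] swap r/2=124/3821: DF=(1 − 124/3821·(0.972500))/(1+124/3821) = 469/500 ≈ 0.938000
step 3 [1.5y] swap r/2=947/28158: DF=(1 − 947/28158·(0.972500+0.938000))/(1+947/28158) = 9053/10000 ≈ 0.905300
step 4 [2y] zero: DF = P = 4453/5000 ≈ 0.890600
step 5 [2.5y] swap r/2=1169/45895: DF=(1 − 1169/45895·(0.972500+0.938000+0.905300+0.890600))/(1+1169/45895) = 8831/10000 ≈ 0.883100

1 1/2 389/400
2 1 469/500
3 3/2 9053/10000
4 2 4453/5000
5 5/2 8831/10000
f(2y,2.5y) = ((4453/5000)/(8831/10000) − 1)/(1/2) = 150/8831 ≈ 1.6986%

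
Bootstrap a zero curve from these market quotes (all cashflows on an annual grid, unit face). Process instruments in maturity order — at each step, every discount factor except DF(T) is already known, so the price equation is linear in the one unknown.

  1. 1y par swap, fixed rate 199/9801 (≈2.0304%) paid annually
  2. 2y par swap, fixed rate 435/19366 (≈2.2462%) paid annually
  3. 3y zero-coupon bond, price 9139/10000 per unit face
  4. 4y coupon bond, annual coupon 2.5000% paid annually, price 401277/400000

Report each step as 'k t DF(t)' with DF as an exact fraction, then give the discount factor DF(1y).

step 1 [1y] swap r/1=199/9801: DF=(1 − 199/9801·(0))/(1+199/9801) = 9801/10000 ≈ 0.980100
step 2 [2y] swap r/1=435/19366: DF=(1 − 435/19366·(0.980100))/(1+435/19366) = 1913/2000 ≈ 0.956500
step 3 [3y] zero: DF = P = 9139/10000 ≈ 0.913900
step 4 [4y] bond c/1=1/40: DF=(401277/400000 − 1/40·(0.980100+0.956500+0.913900))/(1+1/40) = 2273/2500 ≈ 0.909200

1 1 9801/10000
2 2 1913/2000
3 3 9139/10000
4 4 2273/2500
DF(1y) = 9801/10000 ≈ 0.980100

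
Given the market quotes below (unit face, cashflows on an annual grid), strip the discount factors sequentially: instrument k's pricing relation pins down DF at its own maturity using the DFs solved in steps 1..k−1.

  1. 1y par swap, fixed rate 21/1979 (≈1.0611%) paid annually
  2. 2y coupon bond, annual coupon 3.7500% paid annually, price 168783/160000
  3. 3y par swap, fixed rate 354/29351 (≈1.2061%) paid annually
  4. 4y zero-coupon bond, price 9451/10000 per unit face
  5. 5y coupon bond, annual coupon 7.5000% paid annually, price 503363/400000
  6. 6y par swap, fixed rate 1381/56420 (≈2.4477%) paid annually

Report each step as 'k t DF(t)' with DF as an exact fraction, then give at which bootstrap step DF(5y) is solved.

step 1 [1y] swap r/1=21/1979: DF=(1 − 21/1979·(0))/(1+21/1979) = 1979/2000 ≈ 0.989500
step 2 [2y] bond c/1=3/80: DF=(168783/160000 − 3/80·(0.989500))/(1+3/80) = 981/1000 ≈ 0.981000
step 3 [3y] swap r/1=354/29351: DF=(1 − 354/29351·(0.989500+0.981000))/(1+354/29351) = 4823/5000 ≈ 0.964600
step 4 [4y] zero: DF = P = 9451/10000 ≈ 0.945100
step 5 [5y] bond c/1=3/40: DF=(503363/400000 − 3/40·(0.989500+0.981000+0.964600+0.945100))/(1+3/40) = 8999/10000 ≈ 0.899900
step 6 [6y] swap r/1=1381/56420: DF=(1 − 1381/56420·(0.989500+0.981000+0.964600+0.945100+0.899900))/(1+1381/56420) = 8619/10000 ≈ 0.861900

1 1 1979/2000
2 2 981/1000
3 3 4823/5000
4 4 9451/10000
5 5 8999/10000
6 6 8619/10000
DF(5y) is solved at step 5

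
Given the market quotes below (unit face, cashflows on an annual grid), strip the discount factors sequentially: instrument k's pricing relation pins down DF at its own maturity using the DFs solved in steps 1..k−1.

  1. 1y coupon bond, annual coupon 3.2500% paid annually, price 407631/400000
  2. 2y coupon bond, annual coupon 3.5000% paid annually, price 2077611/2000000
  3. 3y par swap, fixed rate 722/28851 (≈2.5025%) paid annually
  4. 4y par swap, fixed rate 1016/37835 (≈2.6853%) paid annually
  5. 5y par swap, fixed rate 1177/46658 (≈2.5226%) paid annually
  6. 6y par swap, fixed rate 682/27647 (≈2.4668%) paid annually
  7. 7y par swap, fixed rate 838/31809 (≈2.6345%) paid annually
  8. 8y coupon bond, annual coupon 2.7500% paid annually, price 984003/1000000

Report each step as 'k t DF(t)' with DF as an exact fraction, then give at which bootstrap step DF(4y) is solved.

step 1 [1y] bond c/1=13/400: DF=(407631/400000 − 13/400·(0))/(1+13/400) = 987/1000 ≈ 0.987000
step 2 [2y] bond c/1=7/200: DF=(2077611/2000000 − 7/200·(0.987000))/(1+7/200) = 9703/10000 ≈ 0.970300
step 3 [3y] swap r/1=722/28851: DF=(1 − 722/28851·(0.987000+0.970300))/(1+722/28851) = 4639/5000 ≈ 0.927800
step 4 [4y] swap r/1=1016/37835: DF=(1 − 1016/37835·(0.987000+0.970300+0.927800))/(1+1016/37835) = 1123/1250 ≈ 0.898400
step 5 [5y] swap r/1=1177/46658: DF=(1 − 1177/46658·(0.987000+0.970300+0.927800+0.898400))/(1+1177/46658) = 8823/10000 ≈ 0.882300
step 6 [6y] swap r/1=682/27647: DF=(1 − 682/27647·(0.987000+0.970300+0.927800+0.898400+0.882300))/(1+682/27647) = 2159/2500 ≈ 0.863600
step 7 [7y] swap r/1=838/31809: DF=(1 − 838/31809·(0.987000+0.970300+0.927800+0.898400+0.882300+0.863600))/(1+838/31809) = 2081/2500 ≈ 0.832400
step 8 [8y] bond c/1=11/400: DF=(984003/1000000 − 11/400·(0.987000+0.970300+0.927800+0.898400+0.882300+0.863600+0.832400))/(1+11/400) = 3937/5000 ≈ 0.787400

1 1 987/1000
2 2 9703/10000
3 3 4639/5000
4 4 1123/1250
5 5 8823/10000
6 6 2159/2500
7 7 2081/2500
8 8 3937/5000
DF(4y) is solved at step 4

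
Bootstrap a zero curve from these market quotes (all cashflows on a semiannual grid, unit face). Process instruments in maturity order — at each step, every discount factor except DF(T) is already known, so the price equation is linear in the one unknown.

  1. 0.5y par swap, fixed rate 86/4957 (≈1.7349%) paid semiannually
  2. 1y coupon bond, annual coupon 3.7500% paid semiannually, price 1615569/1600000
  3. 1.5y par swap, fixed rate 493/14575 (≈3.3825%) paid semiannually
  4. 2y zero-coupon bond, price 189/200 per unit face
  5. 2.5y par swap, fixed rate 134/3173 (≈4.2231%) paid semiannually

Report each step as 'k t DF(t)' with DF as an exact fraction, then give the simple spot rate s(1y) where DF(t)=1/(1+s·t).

step 1 [0.5y] swap r/2=43/4957: DF=(1 − 43/4957·(0))/(1+43/4957) = 4957/5000 ≈ 0.991400
step 2 [1y] bond c/2=3/160: DF=(1615569/1600000 − 3/160·(0.991400))/(1+3/160) = 9729/10000 ≈ 0.972900
step 3 [1.5y] swap r/2=493/29150: DF=(1 − 493/29150·(0.991400+0.972900))/(1+493/29150) = 9507/10000 ≈ 0.950700
step 4 [2y] zero: DF = P = 189/200 ≈ 0.945000
step 5 [2.5y] swap r/2=67/3173: DF=(1 − 67/3173·(0.991400+0.972900+0.950700+0.945000))/(1+67/3173) = 1799/2000 ≈ 0.899500

1 1/2 4957/5000
2 1 9729/10000
3 3/2 9507/10000
4 2 189/200
5 5/2 1799/2000
s(1y) = (1/(9729/10000) − 1)/(1) = 271/9729 ≈ 2.7855%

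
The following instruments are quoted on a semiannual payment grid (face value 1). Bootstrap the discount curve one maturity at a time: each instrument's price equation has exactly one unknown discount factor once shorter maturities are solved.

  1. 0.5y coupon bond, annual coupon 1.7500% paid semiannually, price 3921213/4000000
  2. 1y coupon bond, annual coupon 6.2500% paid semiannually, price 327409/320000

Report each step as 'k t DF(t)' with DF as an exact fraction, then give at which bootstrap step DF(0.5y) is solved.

step 1 [0.5y] bond c/2=7/800: DF=(3921213/4000000 − 7/800·(0))/(1+7/800) = 4859/5000 ≈ 0.971800
step 2 [1y] bond c/2=1/32: DF=(327409/320000 − 1/32·(0.971800))/(1+1/32) = 9627/10000 ≈ 0.962700

1 1/2 4859/5000
2 1 9627/10000
DF(0.5y) is solved at step 1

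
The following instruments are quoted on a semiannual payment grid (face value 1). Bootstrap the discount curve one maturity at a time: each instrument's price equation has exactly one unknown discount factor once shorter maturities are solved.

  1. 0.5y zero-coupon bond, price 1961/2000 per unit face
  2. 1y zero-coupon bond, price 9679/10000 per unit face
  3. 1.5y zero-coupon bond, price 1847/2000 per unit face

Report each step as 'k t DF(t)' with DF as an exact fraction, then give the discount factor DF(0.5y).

1 1/2 1961/2000
2 1 9679/10000
3 3/2 1847/2000
DF(0.5y) = 1961/2000 ≈ 0.980500

step 1 [0.5y] zero: DF = P = 1961/2000 ≈ 0.980500
step 2 [1y] zero: DF = P = 9679/10000 ≈ 0.967900
step 3 [1.5y] zero: DF = P = 1847/2000 ≈ 0.923500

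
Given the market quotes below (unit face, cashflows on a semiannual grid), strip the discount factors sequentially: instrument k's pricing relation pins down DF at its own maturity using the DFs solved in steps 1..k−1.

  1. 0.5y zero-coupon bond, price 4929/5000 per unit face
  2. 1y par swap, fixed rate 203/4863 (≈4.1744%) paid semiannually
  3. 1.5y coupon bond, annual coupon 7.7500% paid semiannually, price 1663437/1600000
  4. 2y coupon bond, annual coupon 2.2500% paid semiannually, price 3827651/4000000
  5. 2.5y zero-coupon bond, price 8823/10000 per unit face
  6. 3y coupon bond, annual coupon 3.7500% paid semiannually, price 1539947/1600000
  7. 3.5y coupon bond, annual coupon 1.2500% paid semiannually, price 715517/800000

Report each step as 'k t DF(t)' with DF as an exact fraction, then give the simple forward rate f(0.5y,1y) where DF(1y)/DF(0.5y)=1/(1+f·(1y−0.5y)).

1 1/2 4929/5000
2 1 4797/5000
3 3/2 9283/10000
4 2 9143/10000
5 5/2 8823/10000
6 3 2147/2500
7 7/2 1709/2000
f(0.5y,1y) = ((4929/5000)/(4797/5000) − 1)/(1/2) = 88/1599 ≈ 5.5034%

step 1 [0.5y] zero: DF = P = 4929/5000 ≈ 0.985800
step 2 [1y] swap r/2=203/9726: DF=(1 − 203/9726·(0.985800))/(1+203/9726) = 4797/5000 ≈ 0.959400
step 3 [1.5y] bond c/2=31/800: DF=(1663437/1600000 − 31/800·(0.985800+0.959400))/(1+31/800) = 9283/10000 ≈ 0.928300
step 4 [2y] bond c/2=9/800: DF=(3827651/4000000 − 9/800·(0.985800+0.959400+0.928300))/(1+9/800) = 9143/10000 ≈ 0.914300
step 5 [2.5y] zero: DF = P = 8823/10000 ≈ 0.882300
step 6 [3y] bond c/2=3/160: DF=(1539947/1600000 − 3/160·(0.985800+0.959400+0.928300+0.914300+0.882300))/(1+3/160) = 2147/2500 ≈ 0.858800
step 7 [3.5y] bond c/2=1/160: DF=(715517/800000 − 1/160·(0.985800+0.959400+0.928300+0.914300+0.882300+0.858800))/(1+1/160) = 1709/2000 ≈ 0.854500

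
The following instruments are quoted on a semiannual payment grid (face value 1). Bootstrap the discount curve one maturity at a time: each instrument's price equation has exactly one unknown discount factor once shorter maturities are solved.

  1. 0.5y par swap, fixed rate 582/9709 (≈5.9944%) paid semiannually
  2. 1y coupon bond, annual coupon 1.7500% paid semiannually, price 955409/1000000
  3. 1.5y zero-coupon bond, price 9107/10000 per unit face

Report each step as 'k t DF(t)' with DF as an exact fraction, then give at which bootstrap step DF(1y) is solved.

step 1 [0.5y] swap r/2=291/9709: DF=(1 − 291/9709·(0))/(1+291/9709) = 9709/10000 ≈ 0.970900
step 2 [1y] bond c/2=7/800: DF=(955409/1000000 − 7/800·(0.970900))/(1+7/800) = 9387/10000 ≈ 0.938700
step 3 [1.5y] zero: DF = P = 9107/10000 ≈ 0.910700

1 1/2 9709/10000
2 1 9387/10000
3 3/2 9107/10000
DF(1y) is solved at step 2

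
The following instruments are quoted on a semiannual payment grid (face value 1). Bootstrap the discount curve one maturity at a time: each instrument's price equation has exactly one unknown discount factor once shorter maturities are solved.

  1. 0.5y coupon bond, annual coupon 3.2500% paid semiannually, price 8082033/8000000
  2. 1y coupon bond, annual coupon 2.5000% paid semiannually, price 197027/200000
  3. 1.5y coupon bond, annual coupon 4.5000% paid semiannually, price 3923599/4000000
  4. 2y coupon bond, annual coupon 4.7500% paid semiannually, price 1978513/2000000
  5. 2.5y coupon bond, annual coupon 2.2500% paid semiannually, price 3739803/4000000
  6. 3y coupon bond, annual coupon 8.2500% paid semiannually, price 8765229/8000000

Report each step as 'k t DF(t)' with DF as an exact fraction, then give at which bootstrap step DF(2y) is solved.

step 1 [0.5y] bond c/2=13/800: DF=(8082033/8000000 − 13/800·(0))/(1+13/800) = 9941/10000 ≈ 0.994100
step 2 [1y] bond c/2=1/80: DF=(197027/200000 − 1/80·(0.994100))/(1+1/80) = 9607/10000 ≈ 0.960700
step 3 [1.5y] bond c/2=9/400: DF=(3923599/4000000 − 9/400·(0.994100+0.960700))/(1+9/400) = 9163/10000 ≈ 0.916300
step 4 [2y] bond c/2=19/800: DF=(1978513/2000000 − 19/800·(0.994100+0.960700+0.916300))/(1+19/800) = 8997/10000 ≈ 0.899700
step 5 [2.5y] bond c/2=9/800: DF=(3739803/4000000 − 9/800·(0.994100+0.960700+0.916300+0.899700))/(1+9/800) = 4413/5000 ≈ 0.882600
step 6 [3y] bond c/2=33/800: DF=(8765229/8000000 − 33/800·(0.994100+0.960700+0.916300+0.899700+0.882600))/(1+33/800) = 8679/10000 ≈ 0.867900

1 1/2 9941/10000
2 1 9607/10000
3 3/2 9163/10000
4 2 8997/10000
5 5/2 4413/5000
6 3 8679/10000
DF(2y) is solved at step 4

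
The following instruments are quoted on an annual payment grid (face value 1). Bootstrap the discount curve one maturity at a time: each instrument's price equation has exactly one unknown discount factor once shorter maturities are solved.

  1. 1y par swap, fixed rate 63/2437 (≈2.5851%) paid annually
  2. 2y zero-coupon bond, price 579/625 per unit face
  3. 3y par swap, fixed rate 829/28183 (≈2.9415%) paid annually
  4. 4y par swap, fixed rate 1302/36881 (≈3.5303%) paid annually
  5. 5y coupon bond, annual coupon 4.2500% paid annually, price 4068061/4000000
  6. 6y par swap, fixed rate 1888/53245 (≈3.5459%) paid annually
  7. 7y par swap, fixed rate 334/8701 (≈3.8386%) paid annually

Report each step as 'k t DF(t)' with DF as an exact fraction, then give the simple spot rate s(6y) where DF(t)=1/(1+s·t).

1 1 2437/2500
2 2 579/625
3 3 9171/10000
4 4 4349/5000
5 5 2063/2500
6 6 507/625
7 7 3831/5000
s(6y) = (1/(507/625) − 1)/(6) = 59/1521 ≈ 3.8790%

step 1 [1y] swap r/1=63/2437: DF=(1 − 63/2437·(0))/(1+63/2437) = 2437/2500 ≈ 0.974800
step 2 [2y] zero: DF = P = 579/625 ≈ 0.926400
step 3 [3y] swap r/1=829/28183: DF=(1 − 829/28183·(0.974800+0.926400))/(1+829/28183) = 9171/10000 ≈ 0.917100
step 4 [4y] swap r/1=1302/36881: DF=(1 − 1302/36881·(0.974800+0.926400+0.917100))/(1+1302/36881) = 4349/5000 ≈ 0.869800
step 5 [5y] bond c/1=17/400: DF=(4068061/4000000 − 17/400·(0.974800+0.926400+0.917100+0.869800))/(1+17/400) = 2063/2500 ≈ 0.825200
step 6 [6y] swap r/1=1888/53245: DF=(1 − 1888/53245·(0.974800+0.926400+0.917100+0.869800+0.825200))/(1+1888/53245) = 507/625 ≈ 0.811200
step 7 [7y] swap r/1=334/8701: DF=(1 − 334/8701·(0.974800+0.926400+0.917100+0.869800+0.825200+0.811200))/(1+334/8701) = 3831/5000 ≈ 0.766200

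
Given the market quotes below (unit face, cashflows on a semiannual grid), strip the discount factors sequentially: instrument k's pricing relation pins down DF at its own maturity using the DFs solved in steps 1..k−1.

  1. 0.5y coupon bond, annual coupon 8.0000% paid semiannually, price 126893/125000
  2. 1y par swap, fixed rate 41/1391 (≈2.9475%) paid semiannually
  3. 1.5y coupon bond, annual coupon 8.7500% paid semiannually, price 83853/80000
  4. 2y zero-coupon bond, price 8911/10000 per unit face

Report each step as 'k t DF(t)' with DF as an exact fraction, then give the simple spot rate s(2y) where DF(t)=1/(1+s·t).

step 1 [0.5y] bond c/2=1/25: DF=(126893/125000 − 1/25·(0))/(1+1/25) = 9761/10000 ≈ 0.976100
step 2 [1y] swap r/2=41/2782: DF=(1 − 41/2782·(0.976100))/(1+41/2782) = 9713/10000 ≈ 0.971300
step 3 [1.5y] bond c/2=7/160: DF=(83853/80000 − 7/160·(0.976100+0.971300))/(1+7/160) = 4613/5000 ≈ 0.922600
step 4 [2y] zero: DF = P = 8911/10000 ≈ 0.891100

1 1/2 9761/10000
2 1 9713/10000
3 3/2 4613/5000
4 2 8911/10000
s(2y) = (1/(8911/10000) − 1)/(2) = 1089/17822 ≈ 6.1104%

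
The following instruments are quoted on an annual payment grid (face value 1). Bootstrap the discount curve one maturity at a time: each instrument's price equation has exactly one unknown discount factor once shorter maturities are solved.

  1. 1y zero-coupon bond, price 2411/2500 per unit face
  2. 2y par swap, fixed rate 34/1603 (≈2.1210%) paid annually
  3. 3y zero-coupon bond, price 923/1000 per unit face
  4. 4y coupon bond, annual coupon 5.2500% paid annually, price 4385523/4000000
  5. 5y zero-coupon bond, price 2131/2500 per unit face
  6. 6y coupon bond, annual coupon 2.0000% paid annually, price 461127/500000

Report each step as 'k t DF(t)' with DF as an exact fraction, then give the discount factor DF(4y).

1 1 2411/2500
2 2 1199/1250
3 3 923/1000
4 4 8997/10000
5 5 2131/2500
6 6 407/500
DF(4y) = 8997/10000 ≈ 0.899700

step 1 [1y] zero: DF = P = 2411/2500 ≈ 0.964400
step 2 [2y] swap r/1=34/1603: DF=(1 − 34/1603·(0.964400))/(1+34/1603) = 1199/1250 ≈ 0.959200
step 3 [3y] zero: DF = P = 923/1000 ≈ 0.923000
step 4 [4y] bond c/1=21/400: DF=(4385523/4000000 − 21/400·(0.964400+0.959200+0.923000))/(1+21/400) = 8997/10000 ≈ 0.899700
step 5 [5y] zero: DF = P = 2131/2500 ≈ 0.852400
step 6 [6y] bond c/1=1/50: DF=(461127/500000 − 1/50·(0.964400+0.959200+0.923000+0.899700+0.852400))/(1+1/50) = 407/500 ≈ 0.814000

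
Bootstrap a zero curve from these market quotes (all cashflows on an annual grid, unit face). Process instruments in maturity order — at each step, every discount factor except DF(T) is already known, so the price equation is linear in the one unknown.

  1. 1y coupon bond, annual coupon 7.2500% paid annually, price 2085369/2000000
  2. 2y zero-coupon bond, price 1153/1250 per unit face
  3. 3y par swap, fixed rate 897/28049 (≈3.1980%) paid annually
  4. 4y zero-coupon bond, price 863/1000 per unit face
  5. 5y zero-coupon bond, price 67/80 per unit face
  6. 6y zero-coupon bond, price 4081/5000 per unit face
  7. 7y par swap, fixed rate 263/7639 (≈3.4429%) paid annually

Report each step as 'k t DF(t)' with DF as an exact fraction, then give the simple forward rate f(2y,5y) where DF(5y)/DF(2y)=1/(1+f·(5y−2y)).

step 1 [1y] bond c/1=29/400: DF=(2085369/2000000 − 29/400·(0))/(1+29/400) = 4861/5000 ≈ 0.972200
step 2 [2y] zero: DF = P = 1153/1250 ≈ 0.922400
step 3 [3y] swap r/1=897/28049: DF=(1 − 897/28049·(0.972200+0.922400))/(1+897/28049) = 9103/10000 ≈ 0.910300
step 4 [4y] zero: DF = P = 863/1000 ≈ 0.863000
step 5 [5y] zero: DF = P = 67/80 ≈ 0.837500
step 6 [6y] zero: DF = P = 4081/5000 ≈ 0.816200
step 7 [7y] swap r/1=263/7639: DF=(1 − 263/7639·(0.972200+0.922400+0.910300+0.863000+0.837500+0.816200))/(1+263/7639) = 987/1250 ≈ 0.789600

1 1 4861/5000
2 2 1153/1250
3 3 9103/10000
4 4 863/1000
5 5 67/80
6 6 4081/5000
7 7 987/1250
f(2y,5y) = ((1153/1250)/(67/80) − 1)/(3) = 283/8375 ≈ 3.3791%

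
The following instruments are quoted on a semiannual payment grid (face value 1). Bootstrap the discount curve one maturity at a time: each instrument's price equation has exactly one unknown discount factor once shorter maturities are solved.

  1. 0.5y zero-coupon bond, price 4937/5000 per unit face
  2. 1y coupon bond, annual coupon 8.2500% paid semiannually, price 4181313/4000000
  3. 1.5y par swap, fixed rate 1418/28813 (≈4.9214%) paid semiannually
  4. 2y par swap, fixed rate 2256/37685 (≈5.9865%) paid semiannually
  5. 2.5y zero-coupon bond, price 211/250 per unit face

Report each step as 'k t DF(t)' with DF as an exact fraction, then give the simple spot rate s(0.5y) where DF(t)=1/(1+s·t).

step 1 [0.5y] zero: DF = P = 4937/5000 ≈ 0.987400
step 2 [1y] bond c/2=33/800: DF=(4181313/4000000 − 33/800·(0.987400))/(1+33/800) = 603/625 ≈ 0.964800
step 3 [1.5y] swap r/2=709/28813: DF=(1 − 709/28813·(0.987400+0.964800))/(1+709/28813) = 9291/10000 ≈ 0.929100
step 4 [2y] swap r/2=1128/37685: DF=(1 − 1128/37685·(0.987400+0.964800+0.929100))/(1+1128/37685) = 1109/1250 ≈ 0.887200
step 5 [2.5y] zero: DF = P = 211/250 ≈ 0.844000

1 1/2 4937/5000
2 1 603/625
3 3/2 9291/10000
4 2 1109/1250
5 5/2 211/250
s(0.5y) = (1/(4937/5000) − 1)/(1/2) = 126/4937 ≈ 2.5522%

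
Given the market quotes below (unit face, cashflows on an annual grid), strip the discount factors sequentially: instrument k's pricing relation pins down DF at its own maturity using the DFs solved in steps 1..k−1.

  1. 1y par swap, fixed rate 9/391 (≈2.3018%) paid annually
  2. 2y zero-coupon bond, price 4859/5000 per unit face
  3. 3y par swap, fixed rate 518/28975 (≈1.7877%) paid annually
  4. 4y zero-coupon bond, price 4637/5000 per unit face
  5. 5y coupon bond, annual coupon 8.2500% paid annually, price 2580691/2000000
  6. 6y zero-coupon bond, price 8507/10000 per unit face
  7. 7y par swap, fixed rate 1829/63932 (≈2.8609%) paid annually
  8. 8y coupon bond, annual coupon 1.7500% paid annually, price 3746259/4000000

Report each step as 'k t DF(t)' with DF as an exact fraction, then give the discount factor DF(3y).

step 1 [1y] swap r/1=9/391: DF=(1 − 9/391·(0))/(1+9/391) = 391/400 ≈ 0.977500
step 2 [2y] zero: DF = P = 4859/5000 ≈ 0.971800
step 3 [3y] swap r/1=518/28975: DF=(1 − 518/28975·(0.977500+0.971800))/(1+518/28975) = 4741/5000 ≈ 0.948200
step 4 [4y] zero: DF = P = 4637/5000 ≈ 0.927400
step 5 [5y] bond c/1=33/400: DF=(2580691/2000000 − 33/400·(0.977500+0.971800+0.948200+0.927400))/(1+33/400) = 1801/2000 ≈ 0.900500
step 6 [6y] zero: DF = P = 8507/10000 ≈ 0.850700
step 7 [7y] swap r/1=1829/63932: DF=(1 − 1829/63932·(0.977500+0.971800+0.948200+0.927400+0.900500+0.850700))/(1+1829/63932) = 8171/10000 ≈ 0.817100
step 8 [8y] bond c/1=7/400: DF=(3746259/4000000 − 7/400·(0.977500+0.971800+0.948200+0.927400+0.900500+0.850700+0.817100))/(1+7/400) = 1621/2000 ≈ 0.810500

1 1 391/400
2 2 4859/5000
3 3 4741/5000
4 4 4637/5000
5 5 1801/2000
6 6 8507/10000
7 7 8171/10000
8 8 1621/2000
DF(3y) = 4741/5000 ≈ 0.948200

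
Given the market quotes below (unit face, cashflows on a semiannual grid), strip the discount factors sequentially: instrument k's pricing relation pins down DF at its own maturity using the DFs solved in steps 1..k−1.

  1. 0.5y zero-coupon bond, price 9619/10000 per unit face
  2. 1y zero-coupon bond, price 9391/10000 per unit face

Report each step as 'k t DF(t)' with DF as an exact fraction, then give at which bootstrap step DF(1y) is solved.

1 1/2 9619/10000
2 1 9391/10000
DF(1y) is solved at step 2

step 1 [0.5y] zero: DF = P = 9619/10000 ≈ 0.961900
step 2 [1y] zero: DF = P = 9391/10000 ≈ 0.939100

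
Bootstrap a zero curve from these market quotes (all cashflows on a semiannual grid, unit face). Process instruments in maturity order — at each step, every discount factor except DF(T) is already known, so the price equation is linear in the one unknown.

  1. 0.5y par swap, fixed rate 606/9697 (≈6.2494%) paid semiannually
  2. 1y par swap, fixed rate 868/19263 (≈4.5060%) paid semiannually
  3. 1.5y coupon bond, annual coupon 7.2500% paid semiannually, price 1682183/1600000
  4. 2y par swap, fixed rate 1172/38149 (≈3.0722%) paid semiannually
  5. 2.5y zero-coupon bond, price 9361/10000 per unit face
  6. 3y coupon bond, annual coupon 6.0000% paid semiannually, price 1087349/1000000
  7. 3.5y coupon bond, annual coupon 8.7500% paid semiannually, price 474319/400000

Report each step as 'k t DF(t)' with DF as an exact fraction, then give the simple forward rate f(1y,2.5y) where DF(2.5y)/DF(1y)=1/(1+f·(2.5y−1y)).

1 1/2 9697/10000
2 1 4783/5000
3 3/2 592/625
4 2 4707/5000
5 5/2 9361/10000
6 3 9173/10000
7 7/2 1797/2000
f(1y,2.5y) = ((4783/5000)/(9361/10000) − 1)/(3/2) = 410/28083 ≈ 1.4600%

step 1 [0.5y] swap r/2=303/9697: DF=(1 − 303/9697·(0))/(1+303/9697) = 9697/10000 ≈ 0.969700
step 2 [1y] swap r/2=434/19263: DF=(1 − 434/19263·(0.969700))/(1+434/19263) = 4783/5000 ≈ 0.956600
step 3 [1.5y] bond c/2=29/800: DF=(1682183/1600000 − 29/800·(0.969700+0.956600))/(1+29/800) = 592/625 ≈ 0.947200
step 4 [2y] swap r/2=586/38149: DF=(1 − 586/38149·(0.969700+0.956600+0.947200))/(1+586/38149) = 4707/5000 ≈ 0.941400
step 5 [2.5y] zero: DF = P = 9361/10000 ≈ 0.936100
step 6 [3y] bond c/2=3/100: DF=(1087349/1000000 − 3/100·(0.969700+0.956600+0.947200+0.941400+0.936100))/(1+3/100) = 9173/10000 ≈ 0.917300
step 7 [3.5y] bond c/2=7/160: DF=(474319/400000 − 7/160·(0.969700+0.956600+0.947200+0.941400+0.936100+0.917300))/(1+7/160) = 1797/2000 ≈ 0.898500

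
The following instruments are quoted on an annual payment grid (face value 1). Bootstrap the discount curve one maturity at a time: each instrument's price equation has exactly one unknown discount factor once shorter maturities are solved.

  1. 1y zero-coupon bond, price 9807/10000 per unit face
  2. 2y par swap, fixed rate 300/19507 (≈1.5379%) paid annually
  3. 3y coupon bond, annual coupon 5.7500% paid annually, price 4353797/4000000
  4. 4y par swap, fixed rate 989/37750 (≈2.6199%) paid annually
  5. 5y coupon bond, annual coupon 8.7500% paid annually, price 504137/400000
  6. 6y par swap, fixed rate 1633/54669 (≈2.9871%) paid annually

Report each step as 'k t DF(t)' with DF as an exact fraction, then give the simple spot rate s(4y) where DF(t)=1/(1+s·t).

1 1 9807/10000
2 2 97/100
3 3 577/625
4 4 9011/10000
5 5 1069/1250
6 6 8367/10000
s(4y) = (1/(9011/10000) − 1)/(4) = 989/36044 ≈ 2.7439%

step 1 [1y] zero: DF = P = 9807/10000 ≈ 0.980700
step 2 [2y] swap r/1=300/19507: DF=(1 − 300/19507·(0.980700))/(1+300/19507) = 97/100 ≈ 0.970000
step 3 [3y] bond c/1=23/400: DF=(4353797/4000000 − 23/400·(0.980700+0.970000))/(1+23/400) = 577/625 ≈ 0.923200
step 4 [4y] swap r/1=989/37750: DF=(1 − 989/37750·(0.980700+0.970000+0.923200))/(1+989/37750) = 9011/10000 ≈ 0.901100
step 5 [5y] bond c/1=7/80: DF=(504137/400000 − 7/80·(0.980700+0.970000+0.923200+0.901100))/(1+7/80) = 1069/1250 ≈ 0.855200
step 6 [6y] swap r/1=1633/54669: DF=(1 − 1633/54669·(0.980700+0.970000+0.923200+0.901100+0.855200))/(1+1633/54669) = 8367/10000 ≈ 0.836700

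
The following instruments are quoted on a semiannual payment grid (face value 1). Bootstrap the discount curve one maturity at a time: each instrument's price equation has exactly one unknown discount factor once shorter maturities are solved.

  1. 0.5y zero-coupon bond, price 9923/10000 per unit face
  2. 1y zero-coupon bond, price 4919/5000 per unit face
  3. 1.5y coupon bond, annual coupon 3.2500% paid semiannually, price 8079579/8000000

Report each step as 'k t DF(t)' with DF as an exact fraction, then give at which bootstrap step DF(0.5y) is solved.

1 1/2 9923/10000
2 1 4919/5000
3 3/2 4811/5000
DF(0.5y) is solved at step 1

step 1 [0.5y] zero: DF = P = 9923/10000 ≈ 0.992300
step 2 [1y] zero: DF = P = 4919/5000 ≈ 0.983800
step 3 [1.5y] bond c/2=13/800: DF=(8079579/8000000 − 13/800·(0.992300+0.983800))/(1+13/800) = 4811/5000 ≈ 0.962200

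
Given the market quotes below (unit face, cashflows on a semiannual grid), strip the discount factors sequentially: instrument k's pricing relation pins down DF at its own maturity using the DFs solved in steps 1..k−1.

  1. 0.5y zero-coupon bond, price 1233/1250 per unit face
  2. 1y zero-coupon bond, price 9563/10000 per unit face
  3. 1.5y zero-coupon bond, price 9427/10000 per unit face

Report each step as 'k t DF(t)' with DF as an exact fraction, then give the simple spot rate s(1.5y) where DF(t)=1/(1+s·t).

1 1/2 1233/1250
2 1 9563/10000
3 3/2 9427/10000
s(1.5y) = (1/(9427/10000) − 1)/(3/2) = 382/9427 ≈ 4.0522%

step 1 [0.5y] zero: DF = P = 1233/1250 ≈ 0.986400
step 2 [1y] zero: DF = P = 9563/10000 ≈ 0.956300
step 3 [1.5y] zero: DF = P = 9427/10000 ≈ 0.942700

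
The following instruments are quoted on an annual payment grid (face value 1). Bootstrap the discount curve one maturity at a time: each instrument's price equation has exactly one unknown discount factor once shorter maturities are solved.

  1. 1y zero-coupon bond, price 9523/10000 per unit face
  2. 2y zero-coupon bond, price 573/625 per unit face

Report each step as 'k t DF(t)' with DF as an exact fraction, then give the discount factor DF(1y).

step 1 [1y] zero: DF = P = 9523/10000 ≈ 0.952300
step 2 [2y] zero: DF = P = 573/625 ≈ 0.916800

1 1 9523/10000
2 2 573/625
DF(1y) = 9523/10000 ≈ 0.952300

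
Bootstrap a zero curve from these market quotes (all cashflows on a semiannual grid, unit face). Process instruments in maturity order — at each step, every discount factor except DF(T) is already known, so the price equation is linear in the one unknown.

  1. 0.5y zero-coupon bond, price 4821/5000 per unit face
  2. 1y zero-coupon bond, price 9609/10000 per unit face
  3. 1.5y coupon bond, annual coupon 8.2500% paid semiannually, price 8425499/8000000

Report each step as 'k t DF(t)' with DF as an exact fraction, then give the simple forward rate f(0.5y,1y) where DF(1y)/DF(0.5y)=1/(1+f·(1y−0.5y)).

step 1 [0.5y] zero: DF = P = 4821/5000 ≈ 0.964200
step 2 [1y] zero: DF = P = 9609/10000 ≈ 0.960900
step 3 [1.5y] bond c/2=33/800: DF=(8425499/8000000 − 33/800·(0.964200+0.960900))/(1+33/800) = 1169/1250 ≈ 0.935200

1 1/2 4821/5000
2 1 9609/10000
3 3/2 1169/1250
f(0.5y,1y) = ((4821/5000)/(9609/10000) − 1)/(1/2) = 22/3203 ≈ 0.6869%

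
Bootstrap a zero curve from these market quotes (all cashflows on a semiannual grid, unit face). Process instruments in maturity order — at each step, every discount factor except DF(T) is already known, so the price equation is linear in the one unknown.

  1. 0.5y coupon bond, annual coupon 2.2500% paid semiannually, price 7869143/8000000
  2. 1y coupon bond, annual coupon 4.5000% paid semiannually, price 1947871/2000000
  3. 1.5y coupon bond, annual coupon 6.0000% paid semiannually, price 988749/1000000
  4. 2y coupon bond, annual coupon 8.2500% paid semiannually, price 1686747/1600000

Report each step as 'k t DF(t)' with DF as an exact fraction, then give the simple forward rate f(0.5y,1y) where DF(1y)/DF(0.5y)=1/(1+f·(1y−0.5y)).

1 1/2 9727/10000
2 1 9311/10000
3 3/2 1809/2000
4 2 2253/2500
f(0.5y,1y) = ((9727/10000)/(9311/10000) − 1)/(1/2) = 832/9311 ≈ 8.9357%

step 1 [0.5y] bond c/2=9/800: DF=(7869143/8000000 − 9/800·(0))/(1+9/800) = 9727/10000 ≈ 0.972700
step 2 [1y] bond c/2=9/400: DF=(1947871/2000000 − 9/400·(0.972700))/(1+9/400) = 9311/10000 ≈ 0.931100
step 3 [1.5y] bond c/2=3/100: DF=(988749/1000000 − 3/100·(0.972700+0.931100))/(1+3/100) = 1809/2000 ≈ 0.904500
step 4 [2y] bond c/2=33/800: DF=(1686747/1600000 − 33/800·(0.972700+0.931100+0.904500))/(1+33/800) = 2253/2500 ≈ 0.901200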